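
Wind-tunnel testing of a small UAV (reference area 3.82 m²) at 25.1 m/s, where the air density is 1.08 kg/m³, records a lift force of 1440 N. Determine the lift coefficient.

From L = ½ρv²S·CL, rearranging gives CL = 2L/(ρv²S).
CL = 2 × 1440 / (1.08 × 25.1² × 3.82) = 1.11

CL = 1.11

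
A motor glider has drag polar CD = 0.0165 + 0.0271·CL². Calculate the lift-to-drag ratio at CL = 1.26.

L/D = 21.2

CD = 0.0165 + 0.0271 × 1.26² = 0.05952
L/D = CL/CD = 1.26 / 0.05952 = 21.2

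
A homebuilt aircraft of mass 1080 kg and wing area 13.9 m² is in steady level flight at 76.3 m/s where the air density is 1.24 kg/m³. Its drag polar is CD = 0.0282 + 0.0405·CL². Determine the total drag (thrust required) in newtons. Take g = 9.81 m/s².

In steady level flight, lift balances weight: W = mg = 1080 × 9.81 = 10595 N.
q = ½ρv² = ½ × 1.24 × 76.3² = 3609 Pa.
CL = W/(q·S) = 10595 / (3609 × 13.9) = 0.2112.
CD = 0.0282 + 0.0405 × 0.2112² = 0.03001.
D = q·S·CD = 3609 × 13.9 × 0.03001 = 1505 N

D = 1510 N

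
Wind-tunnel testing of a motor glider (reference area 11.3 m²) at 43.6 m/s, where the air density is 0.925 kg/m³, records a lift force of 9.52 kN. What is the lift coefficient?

From L = ½ρv²S·CL, rearranging gives CL = 2L/(ρv²S).
CL = 2 × 9520 / (0.925 × 43.6² × 11.3) = 0.958

CL = 0.958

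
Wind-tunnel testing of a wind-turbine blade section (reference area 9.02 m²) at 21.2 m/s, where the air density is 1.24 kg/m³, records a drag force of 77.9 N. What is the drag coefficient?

From D = ½ρv²S·CD, rearranging gives CD = 2D/(ρv²S).
CD = 2 × 77.9 / (1.24 × 21.2² × 9.02) = 0.031

CD = 0.031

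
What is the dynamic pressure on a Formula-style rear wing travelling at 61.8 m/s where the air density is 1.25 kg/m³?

q = ½ρv² = ½ × 1.25 × 61.8² = 2390 Pa

q = 2390 Pa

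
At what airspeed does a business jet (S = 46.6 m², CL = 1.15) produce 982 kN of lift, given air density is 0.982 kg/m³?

v = 193 m/s

L = ½ρv²S·CL ⇒ v = √(2L/(ρ·S·CL))
v = √(2 × 9.82×10^5 / (0.982 × 46.6 × 1.15)) = √37320 = 193 m/s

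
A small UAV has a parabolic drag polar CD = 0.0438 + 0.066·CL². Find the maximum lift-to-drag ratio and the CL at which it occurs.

For CD = CD0 + K·CL², (L/D)max occurs at CL* = √(CD0/K) and equals 1/(2√(K·CD0)).
(L/D)max = 1/(2√(0.066 × 0.0438)) = 1/(2 × 0.05377) = 9.3
CL* = √(0.0438/0.066) = 0.815

(L/D)max = 9.3, at CL = 0.815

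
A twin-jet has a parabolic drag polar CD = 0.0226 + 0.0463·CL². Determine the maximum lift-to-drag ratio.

For CD = CD0 + K·CL², (L/D)max occurs at CL* = √(CD0/K) and equals 1/(2√(K·CD0)).
(L/D)max = 1/(2√(0.0463 × 0.0226)) = 1/(2 × 0.03235) = 15.5

(L/D)max = 15.5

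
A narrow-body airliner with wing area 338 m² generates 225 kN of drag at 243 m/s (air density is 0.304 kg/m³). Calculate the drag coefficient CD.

From D = ½ρv²S·CD, rearranging gives CD = 2D/(ρv²S).
CD = 2 × 2.25×10^5 / (0.304 × 243² × 338) = 0.0742

CD = 0.0742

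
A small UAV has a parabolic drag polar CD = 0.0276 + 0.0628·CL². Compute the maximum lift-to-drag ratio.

(L/D)max = 12

For CD = CD0 + K·CL², (L/D)max occurs at CL* = √(CD0/K) and equals 1/(2√(K·CD0)).
(L/D)max = 1/(2√(0.0628 × 0.0276)) = 1/(2 × 0.04163) = 12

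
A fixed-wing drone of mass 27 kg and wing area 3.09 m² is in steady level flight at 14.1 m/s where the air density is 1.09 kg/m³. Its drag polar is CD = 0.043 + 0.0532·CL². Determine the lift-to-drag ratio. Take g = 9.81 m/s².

Weight W = mg = 27 × 9.81 = 264.87 N; in level flight L = W.
q = ½ρv² = ½ × 1.09 × 14.1² = 108.4 Pa.
CL = 2W/(ρv²S) = 2×264.87/(1.09×14.1²×3.09) = 0.7911.
CD = 0.043 + 0.0532 × 0.7911² = 0.0763.
L/D = CL/CD = 0.7911 / 0.0763 = 10.4

L/D = 10.4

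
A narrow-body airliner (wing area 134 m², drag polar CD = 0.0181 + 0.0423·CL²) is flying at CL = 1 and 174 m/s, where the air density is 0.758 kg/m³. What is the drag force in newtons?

CD = 0.0181 + 0.0423 × 1² = 0.0604
D = ½ρv²S·CD = ½ × 0.758 × 174² × 134 × 0.0604 = 92900 N

D = 92900 N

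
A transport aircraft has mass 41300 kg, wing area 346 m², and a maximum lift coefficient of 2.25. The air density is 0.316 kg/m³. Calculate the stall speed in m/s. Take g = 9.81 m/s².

At stall, lift equals weight: L = W = m·g = 41300 × 9.81 = 4.052×10^5 N.
From L = ½ρV²S·CL,max = W: V_stall = √(2W/(ρSCL,max)) = √(2·4.052×10^5/(0.316·346·2.25))
V_stall = √3294 = 57.4 m/s

V_stall = 57.4 m/s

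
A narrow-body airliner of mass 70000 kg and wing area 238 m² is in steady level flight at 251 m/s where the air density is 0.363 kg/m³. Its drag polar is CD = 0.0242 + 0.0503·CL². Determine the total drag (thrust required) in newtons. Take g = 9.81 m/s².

D = 74600 N

In steady level flight, lift balances weight: W = mg = 70000 × 9.81 = 6.867×10^5 N.
q = ½ρv² = ½ × 0.363 × 251² = 11430 Pa.
CL = 2W/(ρv²S) = 2×6.867×10^5/(0.363×251²×238) = 0.2523.
CD = 0.0242 + 0.0503 × 0.2523² = 0.0274.
D = q·S·CD = 11430 × 238 × 0.0274 = 74570 N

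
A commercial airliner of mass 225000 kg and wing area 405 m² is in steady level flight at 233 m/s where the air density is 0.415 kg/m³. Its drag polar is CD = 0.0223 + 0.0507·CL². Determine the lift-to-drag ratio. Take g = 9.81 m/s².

Level flight ⇒ L = W = m·g = 225000 × 9.81 = 2.2072×10^6 N.
q = ½ρv² = ½ × 0.415 × 233² = 11260 Pa.
CL = W/(q·S) = 2.2072×10^6 / (11260 × 405) = 0.4838.
CD = 0.0223 + 0.0507 × 0.4838² = 0.03417.
L/D = CL/CD = 0.4838 / 0.03417 = 14.2

L/D = 14.2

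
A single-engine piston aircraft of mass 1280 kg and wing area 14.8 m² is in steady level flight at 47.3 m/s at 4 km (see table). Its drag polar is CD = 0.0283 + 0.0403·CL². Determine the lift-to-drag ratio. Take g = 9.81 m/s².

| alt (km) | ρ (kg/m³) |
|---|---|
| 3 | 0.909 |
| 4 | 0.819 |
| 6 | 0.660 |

L/D = 14.7

At 4 km, from the table: ρ = 0.819 kg/m³.
In steady level flight, lift balances weight: W = mg = 1280 × 9.81 = 12557 N.
Dynamic pressure q = 0.5 × 0.819 × 47.3² = 916.2 Pa.
Required CL = L/(qS) = 12557/(916.2·14.8) = 0.9261.
CD = 0.0283 + 0.0403 × 0.9261² = 0.06286.
L/D = CL/CD = 0.9261 / 0.06286 = 14.7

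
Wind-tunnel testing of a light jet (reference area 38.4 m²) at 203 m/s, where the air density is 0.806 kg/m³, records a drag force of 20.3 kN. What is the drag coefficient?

CD = 0.0318

From D = ½ρv²S·CD, rearranging gives CD = 2D/(ρv²S).
CD = 2 × 20300 / (0.806 × 203² × 38.4) = 0.0318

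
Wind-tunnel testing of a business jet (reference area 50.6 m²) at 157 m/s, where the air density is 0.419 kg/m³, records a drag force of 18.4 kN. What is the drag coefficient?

CD = 0.0704

From D = ½ρv²S·CD, rearranging gives CD = 2D/(ρv²S).
CD = 2 × 18400 / (0.419 × 157² × 50.6) = 0.0704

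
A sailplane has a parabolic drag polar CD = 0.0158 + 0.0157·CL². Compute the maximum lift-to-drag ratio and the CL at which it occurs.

(L/D)max = 31.7, at CL = 1

For CD = CD0 + K·CL², (L/D)max occurs at CL* = √(CD0/K) and equals 1/(2√(K·CD0)).
(L/D)max = 1/(2√(0.0157 × 0.0158)) = 1/(2 × 0.01575) = 31.7
CL* = √(0.0158/0.0157) = 1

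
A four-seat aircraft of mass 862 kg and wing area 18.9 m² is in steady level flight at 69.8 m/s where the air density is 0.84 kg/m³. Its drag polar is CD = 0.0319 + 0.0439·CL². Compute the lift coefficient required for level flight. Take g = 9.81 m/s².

CL = 0.219

Weight W = mg = 862 × 9.81 = 8456.2 N; in level flight L = W.
Dynamic pressure q = 0.5 × 0.84 × 69.8² = 2046 Pa.
CL = W/(q·S) = 8456.2 / (2046 × 18.9) = 0.2187.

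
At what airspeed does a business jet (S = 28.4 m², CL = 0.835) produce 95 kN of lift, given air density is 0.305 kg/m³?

v = 162 m/s

L = ½ρv²S·CL ⇒ v = √(2L/(ρ·S·CL))
v = √(2 × 95000 / (0.305 × 28.4 × 0.835)) = √26270 = 162 m/s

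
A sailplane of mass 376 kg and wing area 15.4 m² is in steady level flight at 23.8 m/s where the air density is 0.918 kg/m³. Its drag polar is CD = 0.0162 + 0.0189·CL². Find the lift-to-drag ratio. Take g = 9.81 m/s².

L/D = 28.6

In steady level flight, lift balances weight: W = mg = 376 × 9.81 = 3688.6 N.
Dynamic pressure q = 0.5 × 0.918 × 23.8² = 260 Pa.
CL = 2W/(ρv²S) = 2×3688.6/(0.918×23.8²×15.4) = 0.9212.
CD = 0.0162 + 0.0189 × 0.9212² = 0.03224.
L/D = CL/CD = 0.9212 / 0.03224 = 28.6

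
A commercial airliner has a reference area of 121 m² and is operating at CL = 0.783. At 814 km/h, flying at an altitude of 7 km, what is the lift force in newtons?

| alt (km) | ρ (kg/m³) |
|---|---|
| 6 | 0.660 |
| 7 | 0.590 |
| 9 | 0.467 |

L = 1.43×10^6 N

At 7 km, from the table: ρ = 0.590 kg/m³.
Convert speed: v = 814 km/h ÷ 3.6 = 226.1 m/s.
Dynamic pressure q = ½ρv² = ½ × 0.59 × 226.1² = 15080 Pa.
L = q·S·CL = 15080 × 121 × 0.783 = 1.43×10^6 N ≈ 1430 kN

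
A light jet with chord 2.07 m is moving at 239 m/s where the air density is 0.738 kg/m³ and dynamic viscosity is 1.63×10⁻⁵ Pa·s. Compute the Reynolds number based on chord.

Re = ρ·v·c/μ = 0.738 × 239 × 2.07 / (1.63×10⁻⁵) = 2.24×10^7

Re = 2.24×10^7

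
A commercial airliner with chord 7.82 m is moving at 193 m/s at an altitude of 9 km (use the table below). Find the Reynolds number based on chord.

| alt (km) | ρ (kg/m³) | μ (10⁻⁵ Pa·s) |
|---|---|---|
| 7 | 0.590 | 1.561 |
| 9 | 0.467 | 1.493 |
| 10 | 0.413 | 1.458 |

Re = 4.72×10^7

At 9 km, from the table: ρ = 0.467 kg/m³, μ = 1.493×10⁻⁵ Pa·s.
Re = ρ·v·c/μ = 0.467 × 193 × 7.82 / (1.493×10⁻⁵) = 4.72×10^7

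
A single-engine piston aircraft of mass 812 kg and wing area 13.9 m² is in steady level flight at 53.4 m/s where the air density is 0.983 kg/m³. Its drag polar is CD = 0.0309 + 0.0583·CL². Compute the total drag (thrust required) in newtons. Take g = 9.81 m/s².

D = 792 N

In steady level flight, lift balances weight: W = mg = 812 × 9.81 = 7965.7 N.
Dynamic pressure q = 0.5 × 0.983 × 53.4² = 1402 Pa.
Required CL = L/(qS) = 7965.7/(1402·13.9) = 0.4089.
CD = 0.0309 + 0.0583 × 0.4089² = 0.04065.
D = q·S·CD = 1402 × 13.9 × 0.04065 = 791.9 N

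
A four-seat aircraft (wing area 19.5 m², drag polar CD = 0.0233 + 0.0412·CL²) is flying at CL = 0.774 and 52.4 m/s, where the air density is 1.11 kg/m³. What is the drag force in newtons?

D = 1430 N

CD = 0.0233 + 0.0412 × 0.774² = 0.04798
D = ½ρv²S·CD = ½ × 1.11 × 52.4² × 19.5 × 0.04798 = 1430 N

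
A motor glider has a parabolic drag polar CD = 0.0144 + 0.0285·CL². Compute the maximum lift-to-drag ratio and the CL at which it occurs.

For CD = CD0 + K·CL², (L/D)max occurs at CL* = √(CD0/K) and equals 1/(2√(K·CD0)).
(L/D)max = 1/(2√(0.0285 × 0.0144)) = 1/(2 × 0.02026) = 24.7
CL* = √(0.0144/0.0285) = 0.711

(L/D)max = 24.7, at CL = 0.711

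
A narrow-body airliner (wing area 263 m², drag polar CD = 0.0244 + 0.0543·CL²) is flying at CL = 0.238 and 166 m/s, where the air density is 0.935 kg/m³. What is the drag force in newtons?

CD = 0.0244 + 0.0543 × 0.238² = 0.02748
D = ½ρv²S·CD = ½ × 0.935 × 166² × 263 × 0.02748 = 93100 N

D = 93100 N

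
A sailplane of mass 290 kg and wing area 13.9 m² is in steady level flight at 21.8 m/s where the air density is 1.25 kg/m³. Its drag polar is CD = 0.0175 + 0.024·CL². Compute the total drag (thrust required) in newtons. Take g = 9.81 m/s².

D = 119 N

Weight W = mg = 290 × 9.81 = 2844.9 N; in level flight L = W.
q = ½ρv² = ½ × 1.25 × 21.8² = 297 Pa.
CL = 2W/(ρv²S) = 2×2844.9/(1.25×21.8²×13.9) = 0.6891.
CD = 0.0175 + 0.024 × 0.6891² = 0.0289.
D = q·S·CD = 297 × 13.9 × 0.0289 = 119.3 N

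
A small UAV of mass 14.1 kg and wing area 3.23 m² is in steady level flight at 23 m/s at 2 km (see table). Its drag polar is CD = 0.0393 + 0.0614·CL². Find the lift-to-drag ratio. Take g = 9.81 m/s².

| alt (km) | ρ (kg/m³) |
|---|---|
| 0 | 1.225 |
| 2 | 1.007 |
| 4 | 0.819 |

At 2 km, from the table: ρ = 1.007 kg/m³.
Weight W = mg = 14.1 × 9.81 = 138.32 N; in level flight L = W.
q = ½ρv² = ½ × 1.007 × 23² = 266.4 Pa.
CL = W/(q·S) = 138.32 / (266.4 × 3.23) = 0.1608.
CD = 0.0393 + 0.0614 × 0.1608² = 0.04089.
L/D = CL/CD = 0.1608 / 0.04089 = 3.93

L/D = 3.93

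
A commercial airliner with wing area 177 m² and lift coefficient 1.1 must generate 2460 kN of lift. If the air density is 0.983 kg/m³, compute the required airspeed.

L = ½ρv²S·CL ⇒ v = √(2L/(ρ·S·CL))
v = √(2 × 2.46×10^6 / (0.983 × 177 × 1.1)) = √25710 = 160 m/s

v = 160 m/s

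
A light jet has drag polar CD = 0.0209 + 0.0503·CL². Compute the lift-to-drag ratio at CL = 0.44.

CD = 0.0209 + 0.0503 × 0.44² = 0.03064
L/D = CL/CD = 0.44 / 0.03064 = 14.4

L/D = 14.4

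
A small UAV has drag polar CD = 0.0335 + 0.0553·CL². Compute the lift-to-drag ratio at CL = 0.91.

L/D = 11.5

CD = 0.0335 + 0.0553 × 0.91² = 0.07929
L/D = CL/CD = 0.91 / 0.07929 = 11.5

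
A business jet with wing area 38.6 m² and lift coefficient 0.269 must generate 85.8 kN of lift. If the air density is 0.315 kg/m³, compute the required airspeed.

v = 229 m/s

L = ½ρv²S·CL ⇒ v = √(2L/(ρ·S·CL))
v = √(2 × 85800 / (0.315 × 38.6 × 0.269)) = √52460 = 229 m/s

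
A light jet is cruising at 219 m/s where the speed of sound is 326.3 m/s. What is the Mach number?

M = 0.671

M = v/a = 219 / 326.3 = 0.671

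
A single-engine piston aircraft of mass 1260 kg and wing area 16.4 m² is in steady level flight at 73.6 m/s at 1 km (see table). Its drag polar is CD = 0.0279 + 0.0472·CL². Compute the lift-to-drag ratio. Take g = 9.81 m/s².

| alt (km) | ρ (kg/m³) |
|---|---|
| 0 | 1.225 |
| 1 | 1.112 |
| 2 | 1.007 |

L/D = 8.11

At 1 km, from the table: ρ = 1.112 kg/m³.
Weight W = mg = 1260 × 9.81 = 12361 N; in level flight L = W.
q = ½ρv² = ½ × 1.112 × 73.6² = 3012 Pa.
Required CL = L/(qS) = 12361/(3012·16.4) = 0.2502.
CD = 0.0279 + 0.0472 × 0.2502² = 0.03086.
L/D = CL/CD = 0.2502 / 0.03086 = 8.11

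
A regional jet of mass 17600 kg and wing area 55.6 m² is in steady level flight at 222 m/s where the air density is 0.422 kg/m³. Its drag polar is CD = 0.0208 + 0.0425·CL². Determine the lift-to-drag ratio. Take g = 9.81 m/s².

L/D = 12.1

In steady level flight, lift balances weight: W = mg = 17600 × 9.81 = 1.7266×10^5 N.
Dynamic pressure q = 0.5 × 0.422 × 222² = 10400 Pa.
Required CL = L/(qS) = 1.7266×10^5/(10400·55.6) = 0.2986.
CD = 0.0208 + 0.0425 × 0.2986² = 0.02459.
L/D = CL/CD = 0.2986 / 0.02459 = 12.1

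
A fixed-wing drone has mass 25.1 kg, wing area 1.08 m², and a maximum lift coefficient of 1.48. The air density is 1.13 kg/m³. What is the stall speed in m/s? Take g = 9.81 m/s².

V_stall = 16.5 m/s

At stall, lift equals weight: L = W = m·g = 25.1 × 9.81 = 246.2 N.
From L = ½ρV²S·CL,max = W: V_stall = √(2W/(ρSCL,max)) = √(2·246.2/(1.13·1.08·1.48))
V_stall = √272.7 = 16.5 m/s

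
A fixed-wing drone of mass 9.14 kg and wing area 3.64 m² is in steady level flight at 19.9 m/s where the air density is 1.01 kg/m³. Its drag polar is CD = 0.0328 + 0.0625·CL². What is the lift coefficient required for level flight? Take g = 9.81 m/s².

Weight W = mg = 9.14 × 9.81 = 89.663 N; in level flight L = W.
q = ½ρv² = ½ × 1.01 × 19.9² = 200 Pa.
Required CL = L/(qS) = 89.663/(200·3.64) = 0.1232.

CL = 0.123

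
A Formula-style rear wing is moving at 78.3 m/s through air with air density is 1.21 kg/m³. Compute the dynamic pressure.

q = ½ρv² = ½ × 1.21 × 78.3² = 3710 Pa

q = 3710 Pa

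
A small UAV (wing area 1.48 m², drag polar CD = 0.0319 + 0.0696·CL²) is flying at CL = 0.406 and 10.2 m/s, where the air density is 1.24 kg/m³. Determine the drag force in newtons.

CD = 0.0319 + 0.0696 × 0.406² = 0.04337
D = ½ρv²S·CD = ½ × 1.24 × 10.2² × 1.48 × 0.04337 = 4.14 N

D = 4.14 N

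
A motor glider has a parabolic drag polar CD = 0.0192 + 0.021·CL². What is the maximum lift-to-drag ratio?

For CD = CD0 + K·CL², (L/D)max occurs at CL* = √(CD0/K) and equals 1/(2√(K·CD0)).
(L/D)max = 1/(2√(0.021 × 0.0192)) = 1/(2 × 0.02008) = 24.9

(L/D)max = 24.9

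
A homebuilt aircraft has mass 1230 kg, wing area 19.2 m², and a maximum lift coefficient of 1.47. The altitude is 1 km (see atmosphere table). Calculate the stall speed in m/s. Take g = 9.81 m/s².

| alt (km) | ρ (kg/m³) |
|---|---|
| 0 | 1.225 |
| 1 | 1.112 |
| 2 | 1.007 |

V_stall = 27.7 m/s

At 1 km, from the table: ρ = 1.112 kg/m³.
At stall, lift equals weight: L = W = m·g = 1230 × 9.81 = 12070 N.
V_stall = √(2W/(ρ·S·CL,max)) = √(2 × 12070 / (1.112 × 19.2 × 1.47))
V_stall = √768.9 = 27.7 m/s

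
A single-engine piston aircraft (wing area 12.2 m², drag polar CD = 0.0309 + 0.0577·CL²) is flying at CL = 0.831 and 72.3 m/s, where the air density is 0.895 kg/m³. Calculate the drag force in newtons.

D = 2020 N

CD = 0.0309 + 0.0577 × 0.831² = 0.07075
D = ½ρv²S·CD = ½ × 0.895 × 72.3² × 12.2 × 0.07075 = 2020 N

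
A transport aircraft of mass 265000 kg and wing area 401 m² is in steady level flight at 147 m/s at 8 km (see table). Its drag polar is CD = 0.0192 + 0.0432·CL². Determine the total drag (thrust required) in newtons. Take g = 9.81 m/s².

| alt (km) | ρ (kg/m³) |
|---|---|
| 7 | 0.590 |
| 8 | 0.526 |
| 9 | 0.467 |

At 8 km, from the table: ρ = 0.526 kg/m³.
Level flight ⇒ L = W = m·g = 265000 × 9.81 = 2.5996×10^6 N.
Dynamic pressure q = 0.5 × 0.526 × 147² = 5683 Pa.
Required CL = L/(qS) = 2.5996×10^6/(5683·401) = 1.141.
CD = 0.0192 + 0.0432 × 1.141² = 0.07541.
D = q·S·CD = 5683 × 401 × 0.07541 = 1.719×10^5 N

D = 1.72×10^5 N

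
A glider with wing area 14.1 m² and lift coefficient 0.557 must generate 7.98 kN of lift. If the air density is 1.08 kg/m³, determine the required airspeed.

v = 43.4 m/s

L = ½ρv²S·CL ⇒ v = √(2L/(ρ·S·CL))
v = √(2 × 7980 / (1.08 × 14.1 × 0.557)) = √1882 = 43.4 m/s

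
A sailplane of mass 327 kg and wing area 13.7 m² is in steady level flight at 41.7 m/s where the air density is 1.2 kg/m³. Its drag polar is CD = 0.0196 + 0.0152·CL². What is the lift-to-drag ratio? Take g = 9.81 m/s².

L/D = 11

Level flight ⇒ L = W = m·g = 327 × 9.81 = 3207.9 N.
Dynamic pressure q = 0.5 × 1.2 × 41.7² = 1043 Pa.
Required CL = L/(qS) = 3207.9/(1043·13.7) = 0.2244.
CD = 0.0196 + 0.0152 × 0.2244² = 0.02037.
L/D = CL/CD = 0.2244 / 0.02037 = 11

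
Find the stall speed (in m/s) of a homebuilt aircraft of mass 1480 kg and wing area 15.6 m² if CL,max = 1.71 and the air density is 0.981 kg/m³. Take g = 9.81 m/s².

Stall occurs when L = W at CL,max. W = mg = 1480 × 9.81 = 14520 N.
From L = ½ρV²S·CL,max = W: V_stall = √(2W/(ρSCL,max)) = √(2·14520/(0.981·15.6·1.71))
V_stall = √1110 = 33.3 m/s

V_stall = 33.3 m/s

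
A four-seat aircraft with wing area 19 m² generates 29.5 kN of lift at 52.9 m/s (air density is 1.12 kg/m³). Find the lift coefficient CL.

CL = 0.991

From L = ½ρv²S·CL, rearranging gives CL = 2L/(ρv²S).
CL = 2 × 29500 / (1.12 × 52.9² × 19) = 0.991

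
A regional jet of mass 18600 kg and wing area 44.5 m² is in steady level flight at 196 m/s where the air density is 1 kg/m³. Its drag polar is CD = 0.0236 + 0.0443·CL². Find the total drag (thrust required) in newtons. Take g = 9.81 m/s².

D = 21900 N

Weight W = mg = 18600 × 9.81 = 1.8247×10^5 N; in level flight L = W.
q = ½ρv² = ½ × 1 × 196² = 19210 Pa.
CL = W/(q·S) = 1.8247×10^5 / (19210 × 44.5) = 0.2135.
CD = 0.0236 + 0.0443 × 0.2135² = 0.02562.
D = q·S·CD = 19210 × 44.5 × 0.02562 = 21900 N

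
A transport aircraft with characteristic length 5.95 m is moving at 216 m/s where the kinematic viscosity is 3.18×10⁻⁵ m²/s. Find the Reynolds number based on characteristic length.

Re = 4.04×10^7

Re = v·c/ν = 216 × 5.95 / (3.18×10⁻⁵) = 4.04×10^7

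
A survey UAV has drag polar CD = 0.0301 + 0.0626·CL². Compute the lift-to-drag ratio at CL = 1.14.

CD = 0.0301 + 0.0626 × 1.14² = 0.1115
L/D = CL/CD = 1.14 / 0.1115 = 10.2

L/D = 10.2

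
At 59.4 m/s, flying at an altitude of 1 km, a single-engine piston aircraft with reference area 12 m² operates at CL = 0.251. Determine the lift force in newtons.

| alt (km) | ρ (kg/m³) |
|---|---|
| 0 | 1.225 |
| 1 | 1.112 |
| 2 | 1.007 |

L = 5910 N

At 1 km, from the table: ρ = 1.112 kg/m³.
L = ½ρv²S·CL = ½ × 1.112 × 59.4² × 12 × 0.251 = 5910 N ≈ 5.91 kN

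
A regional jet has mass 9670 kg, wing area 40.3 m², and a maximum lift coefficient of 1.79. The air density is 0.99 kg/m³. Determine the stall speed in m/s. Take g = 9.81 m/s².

Stall occurs when L = W at CL,max. W = mg = 9670 × 9.81 = 94860 N.
V_stall = √(2W/(ρ·S·CL,max)) = √(2 × 94860 / (0.99 × 40.3 × 1.79))
V_stall = √2657 = 51.5 m/s

V_stall = 51.5 m/s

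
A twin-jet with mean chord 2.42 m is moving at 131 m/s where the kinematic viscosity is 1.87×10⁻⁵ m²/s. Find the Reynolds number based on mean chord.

Re = v·c/ν = 131 × 2.42 / (1.87×10⁻⁵) = 1.7×10^7

Re = 1.7×10^7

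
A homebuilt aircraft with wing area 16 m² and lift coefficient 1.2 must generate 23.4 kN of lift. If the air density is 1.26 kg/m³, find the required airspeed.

v = 44 m/s

L = ½ρv²S·CL ⇒ v = √(2L/(ρ·S·CL))
v = √(2 × 23400 / (1.26 × 16 × 1.2)) = √1935 = 44 m/s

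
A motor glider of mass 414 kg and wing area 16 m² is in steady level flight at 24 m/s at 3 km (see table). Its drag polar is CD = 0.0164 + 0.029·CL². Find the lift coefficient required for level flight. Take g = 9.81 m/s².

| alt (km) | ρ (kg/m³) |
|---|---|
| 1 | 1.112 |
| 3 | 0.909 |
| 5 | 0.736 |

CL = 0.97

At 3 km, from the table: ρ = 0.909 kg/m³.
Level flight ⇒ L = W = m·g = 414 × 9.81 = 4061.3 N.
Dynamic pressure q = 0.5 × 0.909 × 24² = 261.8 Pa.
CL = 2W/(ρv²S) = 2×4061.3/(0.909×24²×16) = 0.9696.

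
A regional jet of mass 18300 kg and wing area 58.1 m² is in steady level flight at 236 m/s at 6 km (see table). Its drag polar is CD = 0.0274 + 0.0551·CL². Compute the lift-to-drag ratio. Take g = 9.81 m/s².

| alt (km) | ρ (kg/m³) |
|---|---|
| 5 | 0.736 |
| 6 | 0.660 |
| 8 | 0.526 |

At 6 km, from the table: ρ = 0.660 kg/m³.
In steady level flight, lift balances weight: W = mg = 18300 × 9.81 = 1.7952×10^5 N.
Dynamic pressure q = 0.5 × 0.66 × 236² = 18380 Pa.
CL = 2W/(ρv²S) = 2×1.7952×10^5/(0.66×236²×58.1) = 0.1681.
CD = 0.0274 + 0.0551 × 0.1681² = 0.02896.
L/D = CL/CD = 0.1681 / 0.02896 = 5.81

L/D = 5.81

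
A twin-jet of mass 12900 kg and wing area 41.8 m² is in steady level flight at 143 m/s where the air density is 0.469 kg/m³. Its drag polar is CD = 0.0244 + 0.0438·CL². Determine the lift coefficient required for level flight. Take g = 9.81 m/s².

CL = 0.631

In steady level flight, lift balances weight: W = mg = 12900 × 9.81 = 1.2655×10^5 N.
Dynamic pressure q = 0.5 × 0.469 × 143² = 4795 Pa.
CL = 2W/(ρv²S) = 2×1.2655×10^5/(0.469×143²×41.8) = 0.6313.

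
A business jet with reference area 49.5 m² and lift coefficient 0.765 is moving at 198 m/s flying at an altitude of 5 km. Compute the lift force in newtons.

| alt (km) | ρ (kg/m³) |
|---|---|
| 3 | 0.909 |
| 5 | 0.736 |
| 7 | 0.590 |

L = 5.46×10^5 N

At 5 km, from the table: ρ = 0.736 kg/m³.
L = ½ρv²S·CL = ½ × 0.736 × 198² × 49.5 × 0.765 = 5.46×10^5 N ≈ 546 kN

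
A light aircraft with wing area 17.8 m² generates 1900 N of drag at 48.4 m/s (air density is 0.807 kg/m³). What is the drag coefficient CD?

From D = ½ρv²S·CD, rearranging gives CD = 2D/(ρv²S).
CD = 2 × 1900 / (0.807 × 48.4² × 17.8) = 0.113

CD = 0.113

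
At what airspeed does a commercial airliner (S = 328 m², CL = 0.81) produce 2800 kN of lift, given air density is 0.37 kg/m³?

v = 239 m/s

L = ½ρv²S·CL ⇒ v = √(2L/(ρ·S·CL))
v = √(2 × 2.8×10^6 / (0.37 × 328 × 0.81)) = √56970 = 239 m/s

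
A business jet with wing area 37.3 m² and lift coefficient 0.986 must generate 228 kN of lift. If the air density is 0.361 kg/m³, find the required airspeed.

v = 185 m/s

L = ½ρv²S·CL ⇒ v = √(2L/(ρ·S·CL))
v = √(2 × 2.28×10^5 / (0.361 × 37.3 × 0.986)) = √34350 = 185 m/s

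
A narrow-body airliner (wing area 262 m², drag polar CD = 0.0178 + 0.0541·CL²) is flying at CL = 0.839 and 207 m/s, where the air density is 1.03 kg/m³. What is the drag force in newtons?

D = 3.23×10^5 N

CD = 0.0178 + 0.0541 × 0.839² = 0.05588
D = ½ρv²S·CD = ½ × 1.03 × 207² × 262 × 0.05588 = 3.23×10^5 N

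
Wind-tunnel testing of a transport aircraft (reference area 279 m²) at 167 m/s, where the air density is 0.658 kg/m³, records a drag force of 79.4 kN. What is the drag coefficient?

CD = 0.031

From D = ½ρv²S·CD, rearranging gives CD = 2D/(ρv²S).
CD = 2 × 79400 / (0.658 × 167² × 279) = 0.031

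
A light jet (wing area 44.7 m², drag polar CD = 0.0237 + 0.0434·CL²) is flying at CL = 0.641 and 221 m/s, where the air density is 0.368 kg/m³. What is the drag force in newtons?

D = 16700 N

CD = 0.0237 + 0.0434 × 0.641² = 0.04153
D = ½ρv²S·CD = ½ × 0.368 × 221² × 44.7 × 0.04153 = 16700 N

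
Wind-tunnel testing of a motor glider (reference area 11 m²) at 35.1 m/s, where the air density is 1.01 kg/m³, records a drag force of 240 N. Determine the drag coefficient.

CD = 0.0351

From D = ½ρv²S·CD, rearranging gives CD = 2D/(ρv²S).
CD = 2 × 240 / (1.01 × 35.1² × 11) = 0.0351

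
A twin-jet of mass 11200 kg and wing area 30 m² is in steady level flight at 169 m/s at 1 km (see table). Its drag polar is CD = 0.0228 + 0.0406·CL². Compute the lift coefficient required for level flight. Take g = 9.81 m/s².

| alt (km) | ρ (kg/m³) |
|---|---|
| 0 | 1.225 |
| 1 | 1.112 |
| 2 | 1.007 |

CL = 0.231

At 1 km, from the table: ρ = 1.112 kg/m³.
Level flight ⇒ L = W = m·g = 11200 × 9.81 = 1.0987×10^5 N.
q = ½ρv² = ½ × 1.112 × 169² = 15880 Pa.
Required CL = L/(qS) = 1.0987×10^5/(15880·30) = 0.2306.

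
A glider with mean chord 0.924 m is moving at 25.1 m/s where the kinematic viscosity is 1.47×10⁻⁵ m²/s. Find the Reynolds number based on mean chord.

Re = 1.58×10^6

Re = v·c/ν = 25.1 × 0.924 / (1.47×10⁻⁵) = 1.58×10^6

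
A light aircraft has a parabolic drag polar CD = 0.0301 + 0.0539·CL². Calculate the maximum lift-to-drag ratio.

(L/D)max = 12.4

For CD = CD0 + K·CL², (L/D)max occurs at CL* = √(CD0/K) and equals 1/(2√(K·CD0)).
(L/D)max = 1/(2√(0.0539 × 0.0301)) = 1/(2 × 0.04028) = 12.4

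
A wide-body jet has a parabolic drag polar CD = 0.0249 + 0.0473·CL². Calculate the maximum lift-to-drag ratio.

(L/D)max = 14.6

For CD = CD0 + K·CL², (L/D)max occurs at CL* = √(CD0/K) and equals 1/(2√(K·CD0)).
(L/D)max = 1/(2√(0.0473 × 0.0249)) = 1/(2 × 0.03432) = 14.6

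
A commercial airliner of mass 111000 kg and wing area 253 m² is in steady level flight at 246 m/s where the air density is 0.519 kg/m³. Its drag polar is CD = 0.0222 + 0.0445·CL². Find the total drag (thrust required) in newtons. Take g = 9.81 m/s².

Level flight ⇒ L = W = m·g = 111000 × 9.81 = 1.0889×10^6 N.
q = ½ρv² = ½ × 0.519 × 246² = 15700 Pa.
Required CL = L/(qS) = 1.0889×10^6/(15700·253) = 0.2741.
CD = 0.0222 + 0.0445 × 0.2741² = 0.02554.
D = q·S·CD = 15700 × 253 × 0.02554 = 1.015×10^5 N

D = 1.01×10^5 N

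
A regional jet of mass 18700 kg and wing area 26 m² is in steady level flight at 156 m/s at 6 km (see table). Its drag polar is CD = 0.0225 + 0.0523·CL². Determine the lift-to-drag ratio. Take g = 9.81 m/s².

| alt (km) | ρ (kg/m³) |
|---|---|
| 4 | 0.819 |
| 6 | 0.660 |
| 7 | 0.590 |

At 6 km, from the table: ρ = 0.660 kg/m³.
In steady level flight, lift balances weight: W = mg = 18700 × 9.81 = 1.8345×10^5 N.
q = ½ρv² = ½ × 0.66 × 156² = 8031 Pa.
CL = W/(q·S) = 1.8345×10^5 / (8031 × 26) = 0.8786.
CD = 0.0225 + 0.0523 × 0.8786² = 0.06287.
L/D = CL/CD = 0.8786 / 0.06287 = 14

L/D = 14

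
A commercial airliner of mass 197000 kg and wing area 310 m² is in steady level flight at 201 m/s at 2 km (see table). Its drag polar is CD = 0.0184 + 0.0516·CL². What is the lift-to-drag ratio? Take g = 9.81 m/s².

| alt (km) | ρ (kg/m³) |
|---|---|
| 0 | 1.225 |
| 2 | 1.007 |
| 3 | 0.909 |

At 2 km, from the table: ρ = 1.007 kg/m³.
Weight W = mg = 197000 × 9.81 = 1.9326×10^6 N; in level flight L = W.
Dynamic pressure q = 0.5 × 1.007 × 201² = 20340 Pa.
CL = W/(q·S) = 1.9326×10^6 / (20340 × 310) = 0.3065.
CD = 0.0184 + 0.0516 × 0.3065² = 0.02325.
L/D = CL/CD = 0.3065 / 0.02325 = 13.2

L/D = 13.2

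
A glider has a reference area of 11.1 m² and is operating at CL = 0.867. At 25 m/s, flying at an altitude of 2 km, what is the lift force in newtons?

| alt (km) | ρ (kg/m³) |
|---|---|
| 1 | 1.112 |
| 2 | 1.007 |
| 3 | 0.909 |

L = 3030 N

At 2 km, from the table: ρ = 1.007 kg/m³.
Dynamic pressure q = ½ρv² = ½ × 1.007 × 25² = 314.7 Pa.
L = q·S·CL = 314.7 × 11.1 × 0.867 = 3030 N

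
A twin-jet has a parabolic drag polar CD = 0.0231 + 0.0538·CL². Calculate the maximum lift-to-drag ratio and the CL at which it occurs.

(L/D)max = 14.2, at CL = 0.655

For CD = CD0 + K·CL², (L/D)max occurs at CL* = √(CD0/K) and equals 1/(2√(K·CD0)).
(L/D)max = 1/(2√(0.0538 × 0.0231)) = 1/(2 × 0.03525) = 14.2
CL* = √(0.0231/0.0538) = 0.655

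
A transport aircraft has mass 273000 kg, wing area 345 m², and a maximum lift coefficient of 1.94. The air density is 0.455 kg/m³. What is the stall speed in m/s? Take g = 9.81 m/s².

At stall, lift equals weight: L = W = m·g = 273000 × 9.81 = 2.678×10^6 N.
V_stall = √(2W/(ρ·S·CL,max)) = √(2 × 2.678×10^6 / (0.455 × 345 × 1.94))
V_stall = √17590 = 133 m/s

V_stall = 133 m/s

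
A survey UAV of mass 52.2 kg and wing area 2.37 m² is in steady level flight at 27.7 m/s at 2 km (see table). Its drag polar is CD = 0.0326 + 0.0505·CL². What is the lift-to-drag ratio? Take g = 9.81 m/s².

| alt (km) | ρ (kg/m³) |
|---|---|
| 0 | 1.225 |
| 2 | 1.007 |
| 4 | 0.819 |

At 2 km, from the table: ρ = 1.007 kg/m³.
Weight W = mg = 52.2 × 9.81 = 512.08 N; in level flight L = W.
q = ½ρv² = ½ × 1.007 × 27.7² = 386.3 Pa.
CL = W/(q·S) = 512.08 / (386.3 × 2.37) = 0.5593.
CD = 0.0326 + 0.0505 × 0.5593² = 0.0484.
L/D = CL/CD = 0.5593 / 0.0484 = 11.6

L/D = 11.6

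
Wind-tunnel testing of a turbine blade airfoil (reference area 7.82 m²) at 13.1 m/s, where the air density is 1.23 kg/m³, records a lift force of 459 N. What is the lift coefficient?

From L = ½ρv²S·CL, rearranging gives CL = 2L/(ρv²S).
CL = 2 × 459 / (1.23 × 13.1² × 7.82) = 0.556

CL = 0.556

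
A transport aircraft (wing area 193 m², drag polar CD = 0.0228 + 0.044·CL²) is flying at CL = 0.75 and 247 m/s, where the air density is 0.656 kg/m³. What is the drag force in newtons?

D = 1.84×10^5 N

CD = 0.0228 + 0.044 × 0.75² = 0.04755
D = ½ρv²S·CD = ½ × 0.656 × 247² × 193 × 0.04755 = 1.84×10^5 N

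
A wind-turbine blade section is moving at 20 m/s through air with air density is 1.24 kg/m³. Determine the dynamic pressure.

q = 248 Pa

q = ½ρv² = ½ × 1.24 × 20² = 248 Pa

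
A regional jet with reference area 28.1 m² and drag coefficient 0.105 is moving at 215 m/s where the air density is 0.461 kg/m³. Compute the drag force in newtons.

D = 31400 N

Dynamic pressure q = ½ρv² = ½ × 0.461 × 215² = 10650 Pa.
D = q·S·CD = 10650 × 28.1 × 0.105 = 31400 N ≈ 31.4 kN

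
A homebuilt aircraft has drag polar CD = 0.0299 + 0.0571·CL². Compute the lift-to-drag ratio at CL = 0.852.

CD = 0.0299 + 0.0571 × 0.852² = 0.07135
L/D = CL/CD = 0.852 / 0.07135 = 11.9

L/D = 11.9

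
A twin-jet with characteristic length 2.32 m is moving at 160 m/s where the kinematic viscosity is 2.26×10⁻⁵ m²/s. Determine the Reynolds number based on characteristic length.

Re = v·c/ν = 160 × 2.32 / (2.26×10⁻⁵) = 1.64×10^7

Re = 1.64×10^7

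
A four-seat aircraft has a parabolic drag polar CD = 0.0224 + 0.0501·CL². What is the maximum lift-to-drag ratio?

(L/D)max = 14.9

For CD = CD0 + K·CL², (L/D)max occurs at CL* = √(CD0/K) and equals 1/(2√(K·CD0)).
(L/D)max = 1/(2√(0.0501 × 0.0224)) = 1/(2 × 0.0335) = 14.9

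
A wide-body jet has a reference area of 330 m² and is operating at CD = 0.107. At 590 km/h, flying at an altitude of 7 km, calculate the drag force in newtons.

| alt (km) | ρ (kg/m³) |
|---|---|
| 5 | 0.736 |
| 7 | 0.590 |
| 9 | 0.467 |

At 7 km, from the table: ρ = 0.590 kg/m³.
Convert speed: v = 590 km/h ÷ 3.6 = 163.9 m/s.
D = ½ρv²S·CD = ½ × 0.59 × 163.9² × 330 × 0.107 = 2.8×10^5 N ≈ 280 kN

D = 2.8×10^5 N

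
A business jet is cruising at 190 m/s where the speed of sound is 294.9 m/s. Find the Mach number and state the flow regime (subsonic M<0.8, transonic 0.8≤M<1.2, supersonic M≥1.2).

M = v/a = 190 / 294.9 = 0.644
M = 0.644 → subsonic.

M = 0.644 (subsonic)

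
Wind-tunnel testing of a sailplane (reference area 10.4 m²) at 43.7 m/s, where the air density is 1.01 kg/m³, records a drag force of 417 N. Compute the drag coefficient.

CD = 0.0416

From D = ½ρv²S·CD, rearranging gives CD = 2D/(ρv²S).
CD = 2 × 417 / (1.01 × 43.7² × 10.4) = 0.0416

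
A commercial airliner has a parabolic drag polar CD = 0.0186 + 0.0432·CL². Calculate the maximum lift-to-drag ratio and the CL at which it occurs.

For CD = CD0 + K·CL², (L/D)max occurs at CL* = √(CD0/K) and equals 1/(2√(K·CD0)).
(L/D)max = 1/(2√(0.0432 × 0.0186)) = 1/(2 × 0.02835) = 17.6
CL* = √(0.0186/0.0432) = 0.656

(L/D)max = 17.6, at CL = 0.656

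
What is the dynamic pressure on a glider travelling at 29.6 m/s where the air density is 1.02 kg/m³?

q = ½ρv² = ½ × 1.02 × 29.6² = 447 Pa

q = 447 Pa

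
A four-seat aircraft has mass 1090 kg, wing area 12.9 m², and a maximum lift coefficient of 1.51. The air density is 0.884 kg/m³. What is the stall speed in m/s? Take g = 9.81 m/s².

V_stall = 35.2 m/s

At stall, lift equals weight: L = W = m·g = 1090 × 9.81 = 10690 N.
From L = ½ρV²S·CL,max = W: V_stall = √(2W/(ρSCL,max)) = √(2·10690/(0.884·12.9·1.51))
V_stall = √1242 = 35.2 m/s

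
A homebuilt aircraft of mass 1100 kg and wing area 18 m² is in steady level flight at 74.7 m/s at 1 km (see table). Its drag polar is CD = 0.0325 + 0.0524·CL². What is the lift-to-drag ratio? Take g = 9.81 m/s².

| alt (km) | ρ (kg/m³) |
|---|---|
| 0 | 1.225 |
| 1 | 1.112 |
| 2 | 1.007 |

At 1 km, from the table: ρ = 1.112 kg/m³.
Level flight ⇒ L = W = m·g = 1100 × 9.81 = 10791 N.
Dynamic pressure q = 0.5 × 1.112 × 74.7² = 3103 Pa.
Required CL = L/(qS) = 10791/(3103·18) = 0.1932.
CD = 0.0325 + 0.0524 × 0.1932² = 0.03446.
L/D = CL/CD = 0.1932 / 0.03446 = 5.61

L/D = 5.61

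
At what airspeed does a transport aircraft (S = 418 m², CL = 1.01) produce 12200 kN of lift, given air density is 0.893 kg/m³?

v = 254 m/s

L = ½ρv²S·CL ⇒ v = √(2L/(ρ·S·CL))
v = √(2 × 1.22×10^7 / (0.893 × 418 × 1.01)) = √64720 = 254 m/s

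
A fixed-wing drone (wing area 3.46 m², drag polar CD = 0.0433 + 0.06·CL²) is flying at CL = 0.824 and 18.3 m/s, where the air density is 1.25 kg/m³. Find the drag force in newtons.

D = 60.9 N

CD = 0.0433 + 0.06 × 0.824² = 0.08404
D = ½ρv²S·CD = ½ × 1.25 × 18.3² × 3.46 × 0.08404 = 60.9 N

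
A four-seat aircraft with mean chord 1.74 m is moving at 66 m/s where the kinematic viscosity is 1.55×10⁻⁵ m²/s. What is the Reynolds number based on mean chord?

Re = 7.41×10^6

Re = v·c/ν = 66 × 1.74 / (1.55×10⁻⁵) = 7.41×10^6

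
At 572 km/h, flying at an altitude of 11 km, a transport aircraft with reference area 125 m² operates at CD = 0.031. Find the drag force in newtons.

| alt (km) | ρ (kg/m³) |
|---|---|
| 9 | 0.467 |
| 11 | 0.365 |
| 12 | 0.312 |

At 11 km, from the table: ρ = 0.365 kg/m³.
Convert speed: v = 572 km/h ÷ 3.6 = 158.9 m/s.
Dynamic pressure q = ½ρv² = ½ × 0.365 × 158.9² = 4607 Pa.
D = q·S·CD = 4607 × 125 × 0.031 = 17900 N ≈ 17.9 kN

D = 17900 N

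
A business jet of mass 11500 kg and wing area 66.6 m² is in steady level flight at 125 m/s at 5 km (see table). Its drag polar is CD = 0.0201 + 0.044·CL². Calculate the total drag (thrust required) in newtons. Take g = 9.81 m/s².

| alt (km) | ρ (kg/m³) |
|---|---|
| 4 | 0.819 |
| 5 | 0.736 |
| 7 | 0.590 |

At 5 km, from the table: ρ = 0.736 kg/m³.
Level flight ⇒ L = W = m·g = 11500 × 9.81 = 1.1282×10^5 N.
q = ½ρv² = ½ × 0.736 × 125² = 5750 Pa.
CL = 2W/(ρv²S) = 2×1.1282×10^5/(0.736×125²×66.6) = 0.2946.
CD = 0.0201 + 0.044 × 0.2946² = 0.02392.
D = q·S·CD = 5750 × 66.6 × 0.02392 = 9160 N

D = 9160 N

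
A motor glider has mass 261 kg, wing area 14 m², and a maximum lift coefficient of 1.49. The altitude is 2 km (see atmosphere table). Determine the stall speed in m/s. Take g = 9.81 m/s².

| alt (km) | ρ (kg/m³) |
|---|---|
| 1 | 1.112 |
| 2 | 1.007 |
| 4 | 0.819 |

At 2 km, from the table: ρ = 1.007 kg/m³.
Stall occurs when L = W at CL,max. W = mg = 261 × 9.81 = 2560 N.
V_stall = √(2W/(ρ·S·CL,max)) = √(2 × 2560 / (1.007 × 14 × 1.49))
V_stall = √243.8 = 15.6 m/s

V_stall = 15.6 m/s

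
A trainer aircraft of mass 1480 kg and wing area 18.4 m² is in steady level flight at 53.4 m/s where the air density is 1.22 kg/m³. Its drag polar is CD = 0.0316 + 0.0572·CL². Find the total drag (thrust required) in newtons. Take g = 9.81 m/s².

D = 1390 N

In steady level flight, lift balances weight: W = mg = 1480 × 9.81 = 14519 N.
q = ½ρv² = ½ × 1.22 × 53.4² = 1739 Pa.
CL = 2W/(ρv²S) = 2×14519/(1.22×53.4²×18.4) = 0.4536.
CD = 0.0316 + 0.0572 × 0.4536² = 0.04337.
D = q·S·CD = 1739 × 18.4 × 0.04337 = 1388 N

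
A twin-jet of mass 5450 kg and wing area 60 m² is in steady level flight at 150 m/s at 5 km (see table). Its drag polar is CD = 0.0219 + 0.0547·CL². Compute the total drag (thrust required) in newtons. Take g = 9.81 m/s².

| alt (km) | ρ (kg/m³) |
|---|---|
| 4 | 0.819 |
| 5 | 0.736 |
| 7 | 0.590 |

At 5 km, from the table: ρ = 0.736 kg/m³.
Weight W = mg = 5450 × 9.81 = 53464 N; in level flight L = W.
q = ½ρv² = ½ × 0.736 × 150² = 8280 Pa.
Required CL = L/(qS) = 53464/(8280·60) = 0.1076.
CD = 0.0219 + 0.0547 × 0.1076² = 0.02253.
D = q·S·CD = 8280 × 60 × 0.02253 = 11190 N

D = 11200 N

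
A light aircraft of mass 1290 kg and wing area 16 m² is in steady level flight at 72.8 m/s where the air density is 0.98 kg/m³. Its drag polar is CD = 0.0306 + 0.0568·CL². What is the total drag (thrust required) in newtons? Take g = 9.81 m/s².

D = 1490 N

Level flight ⇒ L = W = m·g = 1290 × 9.81 = 12655 N.
q = ½ρv² = ½ × 0.98 × 72.8² = 2597 Pa.
Required CL = L/(qS) = 12655/(2597·16) = 0.3046.
CD = 0.0306 + 0.0568 × 0.3046² = 0.03587.
D = q·S·CD = 2597 × 16 × 0.03587 = 1490 N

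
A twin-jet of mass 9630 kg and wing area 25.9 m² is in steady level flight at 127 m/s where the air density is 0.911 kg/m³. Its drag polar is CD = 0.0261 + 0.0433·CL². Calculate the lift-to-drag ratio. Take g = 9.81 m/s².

L/D = 13.5

In steady level flight, lift balances weight: W = mg = 9630 × 9.81 = 94470 N.
q = ½ρv² = ½ × 0.911 × 127² = 7347 Pa.
CL = 2W/(ρv²S) = 2×94470/(0.911×127²×25.9) = 0.4965.
CD = 0.0261 + 0.0433 × 0.4965² = 0.03677.
L/D = CL/CD = 0.4965 / 0.03677 = 13.5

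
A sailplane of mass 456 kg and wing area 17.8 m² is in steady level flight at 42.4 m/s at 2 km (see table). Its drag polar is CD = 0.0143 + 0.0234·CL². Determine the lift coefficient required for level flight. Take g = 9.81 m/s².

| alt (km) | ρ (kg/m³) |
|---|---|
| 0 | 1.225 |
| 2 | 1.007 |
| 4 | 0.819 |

CL = 0.278

At 2 km, from the table: ρ = 1.007 kg/m³.
In steady level flight, lift balances weight: W = mg = 456 × 9.81 = 4473.4 N.
q = ½ρv² = ½ × 1.007 × 42.4² = 905.2 Pa.
Required CL = L/(qS) = 4473.4/(905.2·17.8) = 0.2776.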